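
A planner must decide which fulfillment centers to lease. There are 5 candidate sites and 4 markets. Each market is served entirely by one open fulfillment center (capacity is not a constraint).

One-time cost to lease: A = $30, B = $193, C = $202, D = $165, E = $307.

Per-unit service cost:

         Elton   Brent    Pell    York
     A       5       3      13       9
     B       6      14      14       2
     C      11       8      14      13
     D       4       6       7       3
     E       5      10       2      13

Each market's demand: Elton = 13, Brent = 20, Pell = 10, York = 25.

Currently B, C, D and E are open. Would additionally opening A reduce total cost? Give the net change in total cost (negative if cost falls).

Yes — net change −30 (cost falls by 30).

Current service cost with {B, C, D, E}: 242.
Adding A: each market re-picks its cheapest; new service cost 182, saving 60.
Extra fixed cost: 30. Net change = 30 − 60 = -30.
(Totals: 1109 → 1079.)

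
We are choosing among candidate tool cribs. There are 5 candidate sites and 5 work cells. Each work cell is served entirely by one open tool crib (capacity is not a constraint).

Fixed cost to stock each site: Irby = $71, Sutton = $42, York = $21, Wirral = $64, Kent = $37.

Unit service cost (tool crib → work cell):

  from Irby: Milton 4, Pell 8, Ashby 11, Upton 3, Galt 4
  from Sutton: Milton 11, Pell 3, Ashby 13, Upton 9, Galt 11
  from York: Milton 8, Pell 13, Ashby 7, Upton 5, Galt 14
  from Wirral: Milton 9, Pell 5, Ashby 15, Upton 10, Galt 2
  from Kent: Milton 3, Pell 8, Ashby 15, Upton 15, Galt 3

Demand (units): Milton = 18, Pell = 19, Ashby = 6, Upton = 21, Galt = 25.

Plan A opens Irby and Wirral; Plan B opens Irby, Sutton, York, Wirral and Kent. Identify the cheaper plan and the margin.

Plan A: {Irby, Wirral}: Milton→Irby 4·18=72, Pell→Wirral 5·19=95, Ashby→Irby 11·6=66, Upton→Irby 3·21=63, Galt→Wirral 2·25=50. Service 346; fixed 135; total 481.
Plan B: {Irby, Sutton, York, Wirral, Kent}: Milton→Kent 3·18=54, Pell→Sutton 3·19=57, Ashby→York 7·6=42, Upton→Irby 3·21=63, Galt→Wirral 2·25=50. Service 266; fixed 235; total 501.
Difference: |481 − 501| = 20.

Plan A is cheaper by 20.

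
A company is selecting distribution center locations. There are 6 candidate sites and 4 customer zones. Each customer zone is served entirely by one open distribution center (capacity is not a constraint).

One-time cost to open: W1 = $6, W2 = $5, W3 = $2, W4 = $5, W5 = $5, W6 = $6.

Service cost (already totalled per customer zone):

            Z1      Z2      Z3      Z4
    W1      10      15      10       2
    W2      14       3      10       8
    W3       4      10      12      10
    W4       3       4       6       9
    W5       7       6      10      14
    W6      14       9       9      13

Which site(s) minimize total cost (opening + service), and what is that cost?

For any fixed open set, each customer zone goes to its cheapest open site; total = fixed + service.
{W1, W4}: Z1→W4 3, Z2→W4 4, Z3→W4 6, Z4→W1 2. Service 15; fixed 11; total 26.
{W4}: service 22 + fixed 5 = 27
{W1, W3, W4}: service 15 + fixed 13 = 28
{W1, W2, W3, W4, W5, W6}: service 14 + fixed 29 = 43
No other subset beats 26.

Open W1 and W4; minimum total cost 26.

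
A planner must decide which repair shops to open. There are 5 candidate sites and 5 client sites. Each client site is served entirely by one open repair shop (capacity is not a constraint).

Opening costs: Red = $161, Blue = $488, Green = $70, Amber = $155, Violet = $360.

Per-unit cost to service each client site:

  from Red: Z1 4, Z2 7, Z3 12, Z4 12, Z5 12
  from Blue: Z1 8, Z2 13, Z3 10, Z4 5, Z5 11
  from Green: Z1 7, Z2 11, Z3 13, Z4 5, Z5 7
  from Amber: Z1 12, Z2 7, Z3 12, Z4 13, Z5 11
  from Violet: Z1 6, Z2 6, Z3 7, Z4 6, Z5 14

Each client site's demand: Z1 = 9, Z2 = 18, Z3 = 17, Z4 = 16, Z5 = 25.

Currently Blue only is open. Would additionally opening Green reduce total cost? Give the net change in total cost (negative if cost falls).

Yes — net change −75 (cost falls by 75).

Current service cost with {Blue}: 831.
Adding Green: each client site re-picks its cheapest; new service cost 686, saving 145.
Extra fixed cost: 70. Net change = 70 − 145 = -75.
(Totals: 1319 → 1244.)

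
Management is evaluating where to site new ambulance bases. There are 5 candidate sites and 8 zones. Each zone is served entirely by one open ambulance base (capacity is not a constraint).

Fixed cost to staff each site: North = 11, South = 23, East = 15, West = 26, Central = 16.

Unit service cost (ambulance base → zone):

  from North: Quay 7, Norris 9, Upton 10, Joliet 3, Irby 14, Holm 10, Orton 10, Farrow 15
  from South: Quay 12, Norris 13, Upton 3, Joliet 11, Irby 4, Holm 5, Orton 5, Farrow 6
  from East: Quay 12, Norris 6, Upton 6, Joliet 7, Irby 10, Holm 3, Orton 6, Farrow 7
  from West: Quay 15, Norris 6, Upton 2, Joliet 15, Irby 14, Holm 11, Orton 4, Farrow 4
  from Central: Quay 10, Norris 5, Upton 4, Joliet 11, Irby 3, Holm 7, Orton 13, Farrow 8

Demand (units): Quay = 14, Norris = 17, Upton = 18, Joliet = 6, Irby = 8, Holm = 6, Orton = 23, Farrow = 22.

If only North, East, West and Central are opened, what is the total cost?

Total cost: 527

Each zone is assigned to its cheapest site among the open ones.
{North, East, West, Central}: Quay→North 7·14=98, Norris→Central 5·17=85, Upton→West 2·18=36, Joliet→North 3·6=18, Irby→Central 3·8=24, Holm→East 3·6=18, Orton→West 4·23=92, Farrow→West 4·22=88. Service 459; fixed 68; total 527.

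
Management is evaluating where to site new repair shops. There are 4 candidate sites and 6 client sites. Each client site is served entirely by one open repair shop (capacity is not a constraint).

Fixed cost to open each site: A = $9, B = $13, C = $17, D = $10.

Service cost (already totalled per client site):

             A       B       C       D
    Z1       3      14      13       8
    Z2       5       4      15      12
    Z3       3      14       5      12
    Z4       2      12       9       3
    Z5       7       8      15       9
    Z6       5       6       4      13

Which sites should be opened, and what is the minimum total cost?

Open A only; minimum total cost 34.

For any fixed open set, each client site goes to its cheapest open site; total = fixed + service.
{A}: Z1→A 3, Z2→A 5, Z3→A 3, Z4→A 2, Z5→A 7, Z6→A 5. Service 25; fixed 9; total 34.
{A, D}: service 25 + fixed 19 = 44
{A, B}: service 24 + fixed 22 = 46
{A, B, C, D}: Z1→A 3, Z2→B 4, Z3→A 3, Z4→A 2, Z5→A 7, Z6→C 4. Service 23; fixed 49; total 72.
No other subset beats 34.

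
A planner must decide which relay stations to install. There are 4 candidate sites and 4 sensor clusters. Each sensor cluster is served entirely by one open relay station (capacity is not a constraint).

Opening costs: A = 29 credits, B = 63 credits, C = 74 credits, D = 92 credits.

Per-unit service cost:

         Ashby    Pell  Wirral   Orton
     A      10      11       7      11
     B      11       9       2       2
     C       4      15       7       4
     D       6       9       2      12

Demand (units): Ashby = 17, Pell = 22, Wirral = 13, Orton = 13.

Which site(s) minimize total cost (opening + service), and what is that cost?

For any fixed open set, each sensor cluster goes to its cheapest open site; total = fixed + service.
{B, C}: Ashby→C 4·17=68, Pell→B 9·22=198, Wirral→B 2·13=26, Orton→B 2·13=26. Service 318; fixed 137; total 455.
{A, B, C}: service 318 + fixed 166 = 484
{B}: service 437 + fixed 63 = 500
{A, B, C, D}: Ashby→C 4·17=68, Pell→B 9·22=198, Wirral→B 2·13=26, Orton→B 2·13=26. Service 318; fixed 258; total 576.
(All 15 nonempty subsets were checked; B and C is lowest.)

Open B and C; minimum total cost 455.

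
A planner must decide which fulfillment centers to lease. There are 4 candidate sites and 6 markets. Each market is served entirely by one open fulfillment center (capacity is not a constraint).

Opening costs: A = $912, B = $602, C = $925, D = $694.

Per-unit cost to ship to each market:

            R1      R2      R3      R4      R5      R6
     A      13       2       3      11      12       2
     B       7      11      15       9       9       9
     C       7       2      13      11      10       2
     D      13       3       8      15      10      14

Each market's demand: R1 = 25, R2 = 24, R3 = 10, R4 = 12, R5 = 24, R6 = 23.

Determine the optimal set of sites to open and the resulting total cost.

For any fixed open set, each market goes to its cheapest open site; total = fixed + service.
{C}: R1→C 7·25=175, R2→C 2·24=48, R3→C 13·10=130, R4→C 11·12=132, R5→C 10·24=240, R6→C 2·23=46. Service 771; fixed 925; total 1696.
{B}: R1→B 7·25=175, R2→B 11·24=264, R3→B 15·10=150, R4→B 9·12=108, R5→B 9·24=216, R6→B 9·23=207. Service 1120; fixed 602; total 1722.
{A}: service 869 + fixed 912 = 1781
{A, B, C, D}: service 623 + fixed 3133 = 3756
(All 15 nonempty subsets were checked; C only is lowest.)

Open C only; minimum total cost 1696.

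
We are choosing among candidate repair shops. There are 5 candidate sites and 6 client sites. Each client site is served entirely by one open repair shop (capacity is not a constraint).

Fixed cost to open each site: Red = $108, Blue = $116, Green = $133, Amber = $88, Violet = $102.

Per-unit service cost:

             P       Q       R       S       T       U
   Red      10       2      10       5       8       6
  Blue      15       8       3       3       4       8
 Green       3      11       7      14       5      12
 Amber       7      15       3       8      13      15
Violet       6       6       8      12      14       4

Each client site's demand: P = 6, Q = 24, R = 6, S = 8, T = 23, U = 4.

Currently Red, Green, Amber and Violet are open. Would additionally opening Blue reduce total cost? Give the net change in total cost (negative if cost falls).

Current service cost with {Red, Green, Amber, Violet}: 255.
Adding Blue: each client site re-picks its cheapest; new service cost 216, saving 39.
Extra fixed cost: 116. Net change = 116 − 39 = 77.
(Totals: 686 → 763.)

No — net change +77 (cost rises by 77).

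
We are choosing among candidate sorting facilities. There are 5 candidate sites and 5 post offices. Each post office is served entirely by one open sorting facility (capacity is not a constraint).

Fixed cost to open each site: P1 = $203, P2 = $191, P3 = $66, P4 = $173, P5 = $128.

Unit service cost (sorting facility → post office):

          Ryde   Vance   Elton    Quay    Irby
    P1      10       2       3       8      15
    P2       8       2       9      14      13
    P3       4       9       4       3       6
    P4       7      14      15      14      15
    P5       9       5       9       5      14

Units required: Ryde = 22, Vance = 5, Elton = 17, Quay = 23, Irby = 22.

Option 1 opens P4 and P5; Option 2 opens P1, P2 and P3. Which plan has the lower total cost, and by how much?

Option 2 is cheaper by 246.

Option 1: {P4, P5}: Ryde→P4 7·22=154, Vance→P5 5·5=25, Elton→P5 9·17=153, Quay→P5 5·23=115, Irby→P5 14·22=308. Service 755; fixed 301; total 1056.
Option 2: {P1, P2, P3}: Ryde→P3 4·22=88, Vance→P1 2·5=10, Elton→P1 3·17=51, Quay→P3 3·23=69, Irby→P3 6·22=132. Service 350; fixed 460; total 810.
Difference: |1056 − 810| = 246.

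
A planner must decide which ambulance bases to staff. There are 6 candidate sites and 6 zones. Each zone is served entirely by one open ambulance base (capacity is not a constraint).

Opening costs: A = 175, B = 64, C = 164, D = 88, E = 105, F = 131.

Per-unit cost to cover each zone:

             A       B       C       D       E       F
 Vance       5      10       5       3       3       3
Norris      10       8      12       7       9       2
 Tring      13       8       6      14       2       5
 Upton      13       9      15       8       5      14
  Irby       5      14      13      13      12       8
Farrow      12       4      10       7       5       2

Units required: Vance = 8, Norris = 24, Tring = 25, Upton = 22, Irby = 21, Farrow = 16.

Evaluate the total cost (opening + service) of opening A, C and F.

Each zone is assigned to its cheapest site among the open ones.
{A, C, F}: Vance→F 3·8=24, Norris→F 2·24=48, Tring→F 5·25=125, Upton→A 13·22=286, Irby→A 5·21=105, Farrow→F 2·16=32. Service 620; fixed 470; total 1090.

Total cost: 1090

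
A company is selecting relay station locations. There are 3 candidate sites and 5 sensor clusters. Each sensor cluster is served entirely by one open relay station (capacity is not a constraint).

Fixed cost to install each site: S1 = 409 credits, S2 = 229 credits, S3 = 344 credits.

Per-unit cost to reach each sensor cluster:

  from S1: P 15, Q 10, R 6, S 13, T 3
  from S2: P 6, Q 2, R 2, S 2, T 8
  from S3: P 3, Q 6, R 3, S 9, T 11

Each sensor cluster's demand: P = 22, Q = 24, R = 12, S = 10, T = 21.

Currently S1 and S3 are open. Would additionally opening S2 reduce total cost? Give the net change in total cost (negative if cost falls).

Current service cost with {S1, S3}: 399.
Adding S2: each sensor cluster re-picks its cheapest; new service cost 221, saving 178.
Extra fixed cost: 229. Net change = 229 − 178 = 51.
(Totals: 1152 → 1203.)

No — net change +51 (cost rises by 51).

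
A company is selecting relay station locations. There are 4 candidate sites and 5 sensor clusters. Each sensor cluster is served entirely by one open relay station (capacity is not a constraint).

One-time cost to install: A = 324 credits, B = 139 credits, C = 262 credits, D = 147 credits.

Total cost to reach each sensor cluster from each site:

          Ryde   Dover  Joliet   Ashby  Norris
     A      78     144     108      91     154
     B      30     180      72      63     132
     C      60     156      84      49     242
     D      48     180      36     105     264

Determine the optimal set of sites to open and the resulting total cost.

For any fixed open set, each sensor cluster goes to its cheapest open site; total = fixed + service.
{B}: Ryde→B 30, Dover→B 180, Joliet→B 72, Ashby→B 63, Norris→B 132. Service 477; fixed 139; total 616.
{B, D}: Ryde→B 30, Dover→B 180, Joliet→D 36, Ashby→B 63, Norris→B 132. Service 441; fixed 286; total 727.
{D}: service 633 + fixed 147 = 780
{A, B, C, D}: Ryde→B 30, Dover→A 144, Joliet→D 36, Ashby→C 49, Norris→B 132. Service 391; fixed 872; total 1263.
No other subset beats 616.

Open B only; minimum total cost 616.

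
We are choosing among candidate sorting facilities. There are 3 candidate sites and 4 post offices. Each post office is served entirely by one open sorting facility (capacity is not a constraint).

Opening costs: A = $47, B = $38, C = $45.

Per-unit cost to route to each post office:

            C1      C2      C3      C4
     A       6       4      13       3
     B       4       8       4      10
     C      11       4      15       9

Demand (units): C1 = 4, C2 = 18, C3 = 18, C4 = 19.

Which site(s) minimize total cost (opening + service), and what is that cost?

For any fixed open set, each post office goes to its cheapest open site; total = fixed + service.
{A, B}: C1→B 4·4=16, C2→A 4·18=72, C3→B 4·18=72, C4→A 3·19=57. Service 217; fixed 85; total 302.
{A, B, C}: service 217 + fixed 130 = 347
{B, C}: C1→B 4·4=16, C2→C 4·18=72, C3→B 4·18=72, C4→C 9·19=171. Service 331; fixed 83; total 414.
{B}: C1→B 4·4=16, C2→B 8·18=144, C3→B 4·18=72, C4→B 10·19=190. Service 422; fixed 38; total 460.
No other subset beats 302.

Open A and B; minimum total cost 302.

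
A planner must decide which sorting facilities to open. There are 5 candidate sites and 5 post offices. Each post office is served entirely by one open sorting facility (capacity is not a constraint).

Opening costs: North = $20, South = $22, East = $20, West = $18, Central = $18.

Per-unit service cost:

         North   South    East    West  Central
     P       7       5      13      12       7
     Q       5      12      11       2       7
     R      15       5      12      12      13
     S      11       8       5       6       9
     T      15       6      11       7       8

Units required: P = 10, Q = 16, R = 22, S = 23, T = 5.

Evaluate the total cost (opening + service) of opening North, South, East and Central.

Total cost: 465

Each post office is assigned to its cheapest site among the open ones.
{North, South, East, Central}: P→South 5·10=50, Q→North 5·16=80, R→South 5·22=110, S→East 5·23=115, T→South 6·5=30. Service 385; fixed 80; total 465.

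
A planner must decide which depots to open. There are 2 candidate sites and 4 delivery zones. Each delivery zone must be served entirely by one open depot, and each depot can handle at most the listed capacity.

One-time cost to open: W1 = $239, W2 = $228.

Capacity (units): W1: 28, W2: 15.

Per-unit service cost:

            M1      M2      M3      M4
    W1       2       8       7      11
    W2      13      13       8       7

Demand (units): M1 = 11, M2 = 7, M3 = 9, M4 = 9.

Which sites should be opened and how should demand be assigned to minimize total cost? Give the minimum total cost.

Open {W1, W2}: M1→W1 2·11=22, M2→W1 8·7=56, M3→W1 7·9=63, M4→W2 7·9=63.
Loads: W1 carries 27/28, W2 carries 9/15. Service 204; fixed 467; total 671.
Next best feasible plan costs 716.

Minimum total cost: 671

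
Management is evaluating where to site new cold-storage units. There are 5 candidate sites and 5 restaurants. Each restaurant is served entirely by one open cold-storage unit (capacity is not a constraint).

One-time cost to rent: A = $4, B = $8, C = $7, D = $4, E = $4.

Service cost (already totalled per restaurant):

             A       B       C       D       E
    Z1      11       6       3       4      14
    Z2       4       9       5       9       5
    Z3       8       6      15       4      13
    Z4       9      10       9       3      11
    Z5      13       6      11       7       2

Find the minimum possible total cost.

For any fixed open set, each restaurant goes to its cheapest open site; total = fixed + service.
{D, E}: Z1→D 4, Z2→E 5, Z3→D 4, Z4→D 3, Z5→E 2. Service 18; fixed 8; total 26.
{A, D, E}: service 17 + fixed 12 = 29
{A, D}: service 22 + fixed 8 = 30
{A, B, C, D, E}: service 16 + fixed 27 = 43
No other subset beats 26.

Minimum total cost: 26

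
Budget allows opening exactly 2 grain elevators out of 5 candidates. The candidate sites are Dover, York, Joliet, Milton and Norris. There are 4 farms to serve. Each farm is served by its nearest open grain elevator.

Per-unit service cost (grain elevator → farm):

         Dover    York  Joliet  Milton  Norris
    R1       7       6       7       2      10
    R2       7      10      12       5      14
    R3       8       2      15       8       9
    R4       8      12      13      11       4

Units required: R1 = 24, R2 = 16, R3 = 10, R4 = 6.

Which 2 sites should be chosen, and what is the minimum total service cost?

Choose York and Milton; total service cost 214.

With exactly 2 open, each farm uses its cheapest among the chosen.
{York, Milton}: R1→Milton 2·24=48, R2→Milton 5·16=80, R3→York 2·10=20, R4→Milton 11·6=66. Service cost 214.
{Milton, Norris}: service cost 232
{Dover, Milton}: service cost 256
Among all 10 size-2 choices, {York, Milton} is lowest.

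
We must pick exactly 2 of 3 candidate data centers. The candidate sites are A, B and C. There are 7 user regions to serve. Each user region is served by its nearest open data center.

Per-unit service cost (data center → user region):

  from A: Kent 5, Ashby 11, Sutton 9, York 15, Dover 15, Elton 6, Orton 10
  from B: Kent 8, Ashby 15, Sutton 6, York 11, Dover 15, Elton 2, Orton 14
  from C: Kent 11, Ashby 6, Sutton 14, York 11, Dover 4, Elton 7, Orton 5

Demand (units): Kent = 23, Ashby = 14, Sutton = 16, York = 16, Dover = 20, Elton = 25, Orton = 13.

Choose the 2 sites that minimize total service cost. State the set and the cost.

With exactly 2 open, each user region uses its cheapest among the chosen.
{B, C}: Kent→B 8·23=184, Ashby→C 6·14=84, Sutton→B 6·16=96, York→B 11·16=176, Dover→C 4·20=80, Elton→B 2·25=50, Orton→C 5·13=65. Service cost 735.
{A, C}: service cost 814
{A, B}: service cost 1021
Among all 3 size-2 choices, {B, C} is lowest.

Choose B and C; total service cost 735.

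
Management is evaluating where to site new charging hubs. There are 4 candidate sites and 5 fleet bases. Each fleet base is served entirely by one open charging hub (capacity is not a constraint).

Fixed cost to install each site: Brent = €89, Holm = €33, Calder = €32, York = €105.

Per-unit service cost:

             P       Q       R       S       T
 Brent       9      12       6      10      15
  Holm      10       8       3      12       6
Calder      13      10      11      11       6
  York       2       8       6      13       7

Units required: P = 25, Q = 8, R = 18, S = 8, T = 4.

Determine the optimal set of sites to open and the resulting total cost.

For any fixed open set, each fleet base goes to its cheapest open site; total = fixed + service.
{Holm, York}: P→York 2·25=50, Q→Holm 8·8=64, R→Holm 3·18=54, S→Holm 12·8=96, T→Holm 6·4=24. Service 288; fixed 138; total 426.
{Holm, Calder, York}: service 280 + fixed 170 = 450
{York}: P→York 2·25=50, Q→York 8·8=64, R→York 6·18=108, S→York 13·8=104, T→York 7·4=28. Service 354; fixed 105; total 459.
{Brent, Holm, Calder, York}: P→York 2·25=50, Q→Holm 8·8=64, R→Holm 3·18=54, S→Brent 10·8=80, T→Holm 6·4=24. Service 272; fixed 259; total 531.
(All 15 nonempty subsets were checked; Holm and York is lowest.)

Open Holm and York; minimum total cost 426.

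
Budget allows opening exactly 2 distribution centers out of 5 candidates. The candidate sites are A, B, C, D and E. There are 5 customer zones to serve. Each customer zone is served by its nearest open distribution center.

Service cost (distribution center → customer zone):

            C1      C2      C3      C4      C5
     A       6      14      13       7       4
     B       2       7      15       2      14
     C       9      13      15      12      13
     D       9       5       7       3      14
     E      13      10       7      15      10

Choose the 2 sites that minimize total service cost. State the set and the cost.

With exactly 2 open, each customer zone uses its cheapest among the chosen.
{A, D}: C1→A 6, C2→D 5, C3→D 7, C4→D 3, C5→A 4. Service cost 25.
{A, B}: service cost 28
{B, E}: service cost 28
Among all 10 size-2 choices, {A, D} is lowest.

Choose A and D; total service cost 25.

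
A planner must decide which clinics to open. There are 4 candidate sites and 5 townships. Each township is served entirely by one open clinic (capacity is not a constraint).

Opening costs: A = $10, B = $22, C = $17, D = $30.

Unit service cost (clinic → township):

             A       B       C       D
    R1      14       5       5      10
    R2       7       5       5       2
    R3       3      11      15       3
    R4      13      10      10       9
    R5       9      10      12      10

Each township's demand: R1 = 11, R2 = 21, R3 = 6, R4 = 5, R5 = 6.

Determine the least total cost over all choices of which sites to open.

Minimum total cost: 267

For any fixed open set, each township goes to its cheapest open site; total = fixed + service.
{C, D}: R1→C 5·11=55, R2→D 2·21=42, R3→D 3·6=18, R4→D 9·5=45, R5→D 10·6=60. Service 220; fixed 47; total 267.
{A, C, D}: service 214 + fixed 57 = 271
{B, D}: service 220 + fixed 52 = 272
{A, B, C, D}: service 214 + fixed 79 = 293
No other subset beats 267.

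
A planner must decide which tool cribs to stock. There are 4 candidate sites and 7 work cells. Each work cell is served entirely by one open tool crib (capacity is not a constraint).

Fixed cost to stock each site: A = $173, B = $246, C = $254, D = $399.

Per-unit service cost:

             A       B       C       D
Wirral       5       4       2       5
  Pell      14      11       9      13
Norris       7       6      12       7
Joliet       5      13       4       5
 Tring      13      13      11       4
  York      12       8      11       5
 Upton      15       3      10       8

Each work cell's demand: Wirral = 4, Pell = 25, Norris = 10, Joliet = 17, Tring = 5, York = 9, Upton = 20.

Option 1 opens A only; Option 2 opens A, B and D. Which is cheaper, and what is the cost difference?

Option 1 is cheaper by 208.

Option 1: {A}: Wirral→A 5·4=20, Pell→A 14·25=350, Norris→A 7·10=70, Joliet→A 5·17=85, Tring→A 13·5=65, York→A 12·9=108, Upton→A 15·20=300. Service 998; fixed 173; total 1171.
Option 2: {A, B, D}: Wirral→B 4·4=16, Pell→B 11·25=275, Norris→B 6·10=60, Joliet→A 5·17=85, Tring→D 4·5=20, York→D 5·9=45, Upton→B 3·20=60. Service 561; fixed 818; total 1379.
Difference: |1171 − 1379| = 208.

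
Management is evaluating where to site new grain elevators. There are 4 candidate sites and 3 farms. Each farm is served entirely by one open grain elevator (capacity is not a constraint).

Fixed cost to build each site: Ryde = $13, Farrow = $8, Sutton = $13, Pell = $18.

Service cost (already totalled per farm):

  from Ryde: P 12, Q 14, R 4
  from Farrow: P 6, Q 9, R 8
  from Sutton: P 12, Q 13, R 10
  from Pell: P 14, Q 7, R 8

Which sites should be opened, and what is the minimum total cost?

Open Farrow only; minimum total cost 31.

For any fixed open set, each farm goes to its cheapest open site; total = fixed + service.
{Farrow}: P→Farrow 6, Q→Farrow 9, R→Farrow 8. Service 23; fixed 8; total 31.
{Ryde, Farrow}: P→Farrow 6, Q→Farrow 9, R→Ryde 4. Service 19; fixed 21; total 40.
{Ryde}: service 30 + fixed 13 = 43
{Ryde, Farrow, Sutton, Pell}: service 17 + fixed 52 = 69
No other subset beats 31.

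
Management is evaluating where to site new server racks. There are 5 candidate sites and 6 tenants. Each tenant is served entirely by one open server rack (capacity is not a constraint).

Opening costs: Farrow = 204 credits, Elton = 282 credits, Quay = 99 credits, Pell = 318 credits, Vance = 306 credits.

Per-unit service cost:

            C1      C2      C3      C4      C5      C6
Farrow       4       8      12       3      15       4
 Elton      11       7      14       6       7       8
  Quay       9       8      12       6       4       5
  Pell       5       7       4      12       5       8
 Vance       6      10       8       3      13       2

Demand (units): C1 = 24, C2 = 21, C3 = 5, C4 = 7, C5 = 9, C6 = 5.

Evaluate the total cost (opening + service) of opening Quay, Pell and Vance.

Total cost: 1077

Each tenant is assigned to its cheapest site among the open ones.
{Quay, Pell, Vance}: C1→Pell 5·24=120, C2→Pell 7·21=147, C3→Pell 4·5=20, C4→Vance 3·7=21, C5→Quay 4·9=36, C6→Vance 2·5=10. Service 354; fixed 723; total 1077.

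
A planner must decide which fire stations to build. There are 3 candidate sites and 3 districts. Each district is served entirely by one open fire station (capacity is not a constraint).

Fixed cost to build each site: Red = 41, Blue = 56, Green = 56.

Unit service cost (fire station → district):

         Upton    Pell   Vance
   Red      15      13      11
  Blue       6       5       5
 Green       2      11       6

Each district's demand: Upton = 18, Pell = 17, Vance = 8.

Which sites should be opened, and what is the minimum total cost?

Open Blue and Green; minimum total cost 273.

For any fixed open set, each district goes to its cheapest open site; total = fixed + service.
{Blue, Green}: Upton→Green 2·18=36, Pell→Blue 5·17=85, Vance→Blue 5·8=40. Service 161; fixed 112; total 273.
{Blue}: service 233 + fixed 56 = 289
{Red, Blue, Green}: Upton→Green 2·18=36, Pell→Blue 5·17=85, Vance→Blue 5·8=40. Service 161; fixed 153; total 314.
{Red}: service 579 + fixed 41 = 620
No other subset beats 273.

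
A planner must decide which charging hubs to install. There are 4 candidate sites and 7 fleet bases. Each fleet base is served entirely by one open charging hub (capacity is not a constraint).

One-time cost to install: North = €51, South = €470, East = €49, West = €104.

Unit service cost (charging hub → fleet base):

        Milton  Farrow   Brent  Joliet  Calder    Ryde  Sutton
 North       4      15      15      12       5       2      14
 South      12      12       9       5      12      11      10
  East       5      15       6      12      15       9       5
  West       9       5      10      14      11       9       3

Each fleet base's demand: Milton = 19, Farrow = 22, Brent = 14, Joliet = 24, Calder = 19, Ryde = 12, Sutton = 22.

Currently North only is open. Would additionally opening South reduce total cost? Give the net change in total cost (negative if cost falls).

No — net change +64 (cost rises by 64).

Current service cost with {North}: 1331.
Adding South: each fleet base re-picks its cheapest; new service cost 925, saving 406.
Extra fixed cost: 470. Net change = 470 − 406 = 64.
(Totals: 1382 → 1446.)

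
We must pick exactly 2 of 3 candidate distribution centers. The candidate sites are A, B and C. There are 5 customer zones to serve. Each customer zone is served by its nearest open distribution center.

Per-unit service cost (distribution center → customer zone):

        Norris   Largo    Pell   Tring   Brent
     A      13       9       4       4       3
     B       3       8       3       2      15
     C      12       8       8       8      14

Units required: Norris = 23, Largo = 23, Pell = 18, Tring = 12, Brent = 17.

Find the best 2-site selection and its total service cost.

With exactly 2 open, each customer zone uses its cheapest among the chosen.
{A, B}: Norris→B 3·23=69, Largo→B 8·23=184, Pell→B 3·18=54, Tring→B 2·12=24, Brent→A 3·17=51. Service cost 382.
{B, C}: service cost 569
{A, C}: service cost 631
Among all 3 size-2 choices, {A, B} is lowest.

Choose A and B; total service cost 382.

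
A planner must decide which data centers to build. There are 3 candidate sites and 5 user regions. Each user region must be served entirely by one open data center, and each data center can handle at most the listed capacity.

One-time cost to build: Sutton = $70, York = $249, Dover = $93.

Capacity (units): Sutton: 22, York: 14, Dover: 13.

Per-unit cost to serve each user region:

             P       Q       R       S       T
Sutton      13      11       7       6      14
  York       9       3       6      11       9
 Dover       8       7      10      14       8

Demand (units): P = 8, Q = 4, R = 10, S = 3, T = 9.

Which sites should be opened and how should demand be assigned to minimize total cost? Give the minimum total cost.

Open {Sutton, Dover}: P→Sutton 13·8=104, Q→Dover 7·4=28, R→Sutton 7·10=70, S→Sutton 6·3=18, T→Dover 8·9=72.
Loads: Sutton carries 21/22, Dover carries 13/13. Service 292; fixed 163; total 455.
Next best feasible plan costs 469.

Minimum total cost: 455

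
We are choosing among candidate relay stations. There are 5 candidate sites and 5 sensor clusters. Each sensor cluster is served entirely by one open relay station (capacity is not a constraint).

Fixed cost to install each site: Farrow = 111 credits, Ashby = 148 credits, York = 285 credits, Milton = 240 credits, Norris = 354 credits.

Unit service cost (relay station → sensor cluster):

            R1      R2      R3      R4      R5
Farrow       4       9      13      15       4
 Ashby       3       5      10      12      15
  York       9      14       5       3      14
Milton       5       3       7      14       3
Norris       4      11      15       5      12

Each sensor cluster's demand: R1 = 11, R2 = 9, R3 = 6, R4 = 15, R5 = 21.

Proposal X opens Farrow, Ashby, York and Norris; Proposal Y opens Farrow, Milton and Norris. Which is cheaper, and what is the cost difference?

Proposal Y is cheaper by 179.

Proposal X: {Farrow, Ashby, York, Norris}: R1→Ashby 3·11=33, R2→Ashby 5·9=45, R3→York 5·6=30, R4→York 3·15=45, R5→Farrow 4·21=84. Service 237; fixed 898; total 1135.
Proposal Y: {Farrow, Milton, Norris}: R1→Farrow 4·11=44, R2→Milton 3·9=27, R3→Milton 7·6=42, R4→Norris 5·15=75, R5→Milton 3·21=63. Service 251; fixed 705; total 956.
Difference: |1135 − 956| = 179.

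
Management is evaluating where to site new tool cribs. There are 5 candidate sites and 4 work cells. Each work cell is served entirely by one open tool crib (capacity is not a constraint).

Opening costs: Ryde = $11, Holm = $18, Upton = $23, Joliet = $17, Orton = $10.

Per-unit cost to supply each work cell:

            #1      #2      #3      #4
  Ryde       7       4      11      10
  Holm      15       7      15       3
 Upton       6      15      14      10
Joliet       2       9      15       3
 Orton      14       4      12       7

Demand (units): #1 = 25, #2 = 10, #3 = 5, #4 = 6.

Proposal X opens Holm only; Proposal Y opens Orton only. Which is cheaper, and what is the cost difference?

Proposal Y is cheaper by 54.

Proposal X: {Holm}: #1→Holm 15·25=375, #2→Holm 7·10=70, #3→Holm 15·5=75, #4→Holm 3·6=18. Service 538; fixed 18; total 556.
Proposal Y: {Orton}: #1→Orton 14·25=350, #2→Orton 4·10=40, #3→Orton 12·5=60, #4→Orton 7·6=42. Service 492; fixed 10; total 502.
Difference: |556 − 502| = 54.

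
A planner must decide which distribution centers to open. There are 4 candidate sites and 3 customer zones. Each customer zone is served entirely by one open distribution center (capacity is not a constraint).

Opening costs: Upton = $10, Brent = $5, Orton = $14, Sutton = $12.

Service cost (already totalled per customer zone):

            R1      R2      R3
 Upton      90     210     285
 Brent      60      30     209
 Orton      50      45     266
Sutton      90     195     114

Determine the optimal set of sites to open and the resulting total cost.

For any fixed open set, each customer zone goes to its cheapest open site; total = fixed + service.
{Brent, Sutton}: R1→Brent 60, R2→Brent 30, R3→Sutton 114. Service 204; fixed 17; total 221.
{Brent, Orton, Sutton}: R1→Orton 50, R2→Brent 30, R3→Sutton 114. Service 194; fixed 31; total 225.
{Upton, Brent, Sutton}: service 204 + fixed 27 = 231
{Upton, Brent, Orton, Sutton}: R1→Orton 50, R2→Brent 30, R3→Sutton 114. Service 194; fixed 41; total 235.
(All 15 nonempty subsets were checked; Brent and Sutton is lowest.)

Open Brent and Sutton; minimum total cost 221.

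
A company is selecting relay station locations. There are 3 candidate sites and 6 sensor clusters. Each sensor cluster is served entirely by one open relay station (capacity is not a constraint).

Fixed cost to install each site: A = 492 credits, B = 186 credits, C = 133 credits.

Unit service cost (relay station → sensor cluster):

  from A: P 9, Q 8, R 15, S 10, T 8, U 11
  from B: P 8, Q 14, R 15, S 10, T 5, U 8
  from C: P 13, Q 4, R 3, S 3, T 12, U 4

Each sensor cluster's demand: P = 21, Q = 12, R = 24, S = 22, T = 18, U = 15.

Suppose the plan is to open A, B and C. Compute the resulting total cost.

Total cost: 1315

Each sensor cluster is assigned to its cheapest site among the open ones.
{A, B, C}: P→B 8·21=168, Q→C 4·12=48, R→C 3·24=72, S→C 3·22=66, T→B 5·18=90, U→C 4·15=60. Service 504; fixed 811; total 1315.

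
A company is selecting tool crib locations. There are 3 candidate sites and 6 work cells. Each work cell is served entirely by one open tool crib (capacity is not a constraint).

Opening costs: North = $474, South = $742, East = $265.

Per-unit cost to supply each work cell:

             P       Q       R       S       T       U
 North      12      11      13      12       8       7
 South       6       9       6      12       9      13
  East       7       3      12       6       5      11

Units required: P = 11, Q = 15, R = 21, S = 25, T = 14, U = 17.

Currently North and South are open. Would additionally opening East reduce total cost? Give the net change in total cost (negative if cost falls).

Current service cost with {North, South}: 858.
Adding East: each work cell re-picks its cheapest; new service cost 576, saving 282.
Extra fixed cost: 265. Net change = 265 − 282 = -17.
(Totals: 2074 → 2057.)

Yes — net change −17 (cost falls by 17).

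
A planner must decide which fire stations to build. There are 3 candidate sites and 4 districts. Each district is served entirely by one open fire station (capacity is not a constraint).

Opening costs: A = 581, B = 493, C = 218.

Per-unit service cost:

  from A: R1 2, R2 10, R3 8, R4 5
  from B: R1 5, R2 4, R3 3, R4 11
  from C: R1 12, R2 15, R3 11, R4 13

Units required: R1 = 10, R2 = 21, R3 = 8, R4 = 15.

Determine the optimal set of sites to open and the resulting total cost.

For any fixed open set, each district goes to its cheapest open site; total = fixed + service.
{B}: R1→B 5·10=50, R2→B 4·21=84, R3→B 3·8=24, R4→B 11·15=165. Service 323; fixed 493; total 816.
{C}: service 718 + fixed 218 = 936
{A}: service 369 + fixed 581 = 950
{A, B, C}: R1→A 2·10=20, R2→B 4·21=84, R3→B 3·8=24, R4→A 5·15=75. Service 203; fixed 1292; total 1495.
No other subset beats 816.

Open B only; minimum total cost 816.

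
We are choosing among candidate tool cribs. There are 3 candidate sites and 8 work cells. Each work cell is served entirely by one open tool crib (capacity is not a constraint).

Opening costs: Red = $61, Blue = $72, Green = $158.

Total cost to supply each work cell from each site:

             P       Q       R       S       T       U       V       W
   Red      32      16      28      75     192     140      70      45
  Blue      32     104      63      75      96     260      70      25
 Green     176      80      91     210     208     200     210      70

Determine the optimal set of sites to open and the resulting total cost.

For any fixed open set, each work cell goes to its cheapest open site; total = fixed + service.
{Red, Blue}: P→Red 32, Q→Red 16, R→Red 28, S→Red 75, T→Blue 96, U→Red 140, V→Red 70, W→Blue 25. Service 482; fixed 133; total 615.
{Red}: P→Red 32, Q→Red 16, R→Red 28, S→Red 75, T→Red 192, U→Red 140, V→Red 70, W→Red 45. Service 598; fixed 61; total 659.
{Red, Blue, Green}: service 482 + fixed 291 = 773
(All 7 nonempty subsets were checked; Red and Blue is lowest.)

Open Red and Blue; minimum total cost 615.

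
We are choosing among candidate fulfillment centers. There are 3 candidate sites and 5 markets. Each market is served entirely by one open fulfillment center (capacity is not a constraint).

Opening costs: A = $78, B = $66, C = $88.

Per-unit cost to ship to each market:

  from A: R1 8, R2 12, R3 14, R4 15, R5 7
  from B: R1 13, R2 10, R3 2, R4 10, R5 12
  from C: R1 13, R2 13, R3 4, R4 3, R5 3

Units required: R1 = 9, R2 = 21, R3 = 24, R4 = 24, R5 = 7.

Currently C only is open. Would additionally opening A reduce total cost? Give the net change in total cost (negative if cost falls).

No — net change +12 (cost rises by 12).

Current service cost with {C}: 579.
Adding A: each market re-picks its cheapest; new service cost 513, saving 66.
Extra fixed cost: 78. Net change = 78 − 66 = 12.
(Totals: 667 → 679.)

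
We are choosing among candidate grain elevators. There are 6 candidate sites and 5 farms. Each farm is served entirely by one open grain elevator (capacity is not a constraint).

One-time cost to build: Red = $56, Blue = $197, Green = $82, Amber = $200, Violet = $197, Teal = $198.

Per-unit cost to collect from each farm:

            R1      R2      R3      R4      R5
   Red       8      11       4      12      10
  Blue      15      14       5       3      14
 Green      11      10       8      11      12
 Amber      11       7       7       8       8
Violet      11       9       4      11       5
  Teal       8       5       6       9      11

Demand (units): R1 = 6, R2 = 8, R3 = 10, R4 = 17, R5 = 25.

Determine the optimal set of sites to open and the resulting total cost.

For any fixed open set, each farm goes to its cheapest open site; total = fixed + service.
{Red}: R1→Red 8·6=48, R2→Red 11·8=88, R3→Red 4·10=40, R4→Red 12·17=204, R5→Red 10·25=250. Service 630; fixed 56; total 686.
{Violet}: service 490 + fixed 197 = 687
{Red, Violet}: R1→Red 8·6=48, R2→Violet 9·8=72, R3→Red 4·10=40, R4→Violet 11·17=187, R5→Violet 5·25=125. Service 472; fixed 253; total 725.
{Red, Blue, Green, Amber, Violet, Teal}: service 304 + fixed 930 = 1234
No other subset beats 686.

Open Red only; minimum total cost 686.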